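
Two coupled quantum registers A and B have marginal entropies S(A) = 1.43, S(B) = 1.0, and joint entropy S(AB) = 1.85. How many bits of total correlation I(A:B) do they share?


I(A:B) = S(A) + S(B) - S(AB)
= 1.43 + 1.0 - 1.85
= 0.5800

0.5800


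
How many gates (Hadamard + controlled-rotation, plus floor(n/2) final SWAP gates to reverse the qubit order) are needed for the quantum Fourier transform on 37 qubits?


Hadamard gates: 37
Controlled rotations: n*(n-1)/2 = 37*36/2 = 666
SWAP gates: floor(n/2) = floor(37/2) = 18
Total = 37 + 666 + 18
= 721

721


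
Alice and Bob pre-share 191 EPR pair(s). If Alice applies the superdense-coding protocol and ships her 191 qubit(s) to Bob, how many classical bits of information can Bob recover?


Superdense coding allows 2 classical bits per shared entangled pair.
191 pair(s) -> 2 * 191 = 382 classical bits

382


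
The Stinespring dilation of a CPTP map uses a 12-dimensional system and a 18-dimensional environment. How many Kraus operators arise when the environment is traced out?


Tracing out the environment in an orthonormal basis {|i>_E} gives Kraus operators K_i = <i|_E U |0>_E.
Number of Kraus operators = dim(H_env) = d_env
= 18

18


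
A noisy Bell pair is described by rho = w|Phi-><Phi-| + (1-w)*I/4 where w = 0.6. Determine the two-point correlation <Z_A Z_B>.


|Phi-> = (|00> - |11>)/sqrt(2)
For the pure Bell state, <Z_A Z_B> = +1 (Bell-state Pauli correlator).
The maximally-mixed part I/4 has tr(I/4 * P tensor P) = 0 for any traceless Pauli P.
So <Z_A Z_B>_rho = w * (+1) + (1 - w) * 0
= 0.6 * (+1)
= 0.6000

0.6000


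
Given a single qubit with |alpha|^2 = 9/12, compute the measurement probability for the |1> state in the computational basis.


|alpha|^2 = 9/12 = 0.7500
|beta|^2 = 1 - 9/12 = 3/12 = 0.2500
P(|1>) = |beta|^2 = 0.2500

0.2500


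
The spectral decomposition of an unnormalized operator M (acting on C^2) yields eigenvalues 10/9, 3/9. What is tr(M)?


tr(M) = sum of eigenvalues
= 10/9 + 3/9
= 13/9
= 1.4444

1.4444


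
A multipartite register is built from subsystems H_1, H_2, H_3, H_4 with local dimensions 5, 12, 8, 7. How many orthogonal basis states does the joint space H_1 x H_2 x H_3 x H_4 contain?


dim(H_1 x H_2 x H_3 x H_4) = 5 * 12 * 8 * 7
= 60 * 8 * 7
= 480 * 7
= 3360

3360


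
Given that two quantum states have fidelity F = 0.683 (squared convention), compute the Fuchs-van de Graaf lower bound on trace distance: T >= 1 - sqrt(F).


Fuchs-van de Graaf (squared-fidelity convention): 1 - sqrt(F) <= T <= sqrt(1 - F).
Lower bound: T >= 1 - sqrt(F)
sqrt(F) = sqrt(0.683) = 0.8264
T >= 1 - 0.8264
T >= 0.1736

0.1736


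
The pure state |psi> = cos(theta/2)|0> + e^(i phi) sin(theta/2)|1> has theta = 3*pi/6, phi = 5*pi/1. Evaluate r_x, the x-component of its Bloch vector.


theta = 1.5708, phi = 15.7080
r_x = sin(theta)*cos(phi) = 1.0000 * -1.0000
r_x = -1.0000

-1.0000


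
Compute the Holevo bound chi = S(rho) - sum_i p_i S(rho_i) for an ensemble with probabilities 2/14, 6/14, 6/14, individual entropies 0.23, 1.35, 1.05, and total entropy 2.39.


chi = S(rho) - sum_i p_i * S(rho_i)
Weighted entropy = 2/14 * 0.23 + 6/14 * 1.35 + 6/14 * 1.05
= 1.0614
chi = 2.39 - 1.0614
= 1.3286

1.3286


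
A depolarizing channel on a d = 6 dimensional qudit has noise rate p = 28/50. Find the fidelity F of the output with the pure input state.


F = (1-p) + p/d
= (1 - 0.5600) + 0.5600/6
= 0.4400 + 0.0933
= 0.5333

0.5333


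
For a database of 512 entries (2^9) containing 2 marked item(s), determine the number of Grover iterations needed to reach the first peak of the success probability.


After j Grover iterations the success probability is P(j) = sin^2((2j+1)*theta), where sin(theta) = sqrt(k/N).
N = 2^9 = 512, k = 2
sin(theta) = sqrt(k/N) = 0.0625
theta = arcsin(sqrt(k/N)) = 0.0625407618 rad
P(j) reaches its first maximum when (2j+1)*theta is as close as possible to pi/2, i.e. j = round(pi/(4*theta) - 1/2).
pi/(4*theta) - 1/2 = 12.0582
(For comparison, the common estimate pi/4 * sqrt(N/k) = 12.5664; the exact maximiser is used here.)
Optimal iterations = 12

12


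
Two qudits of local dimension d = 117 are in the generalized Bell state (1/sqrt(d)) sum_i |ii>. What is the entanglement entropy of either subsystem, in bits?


For a maximally entangled state in d x d:
S = log2(d) = log2(117)
= 6.8704

6.8704


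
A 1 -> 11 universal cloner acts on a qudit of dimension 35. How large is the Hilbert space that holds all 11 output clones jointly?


Output space = H^(tensor 11) where dim(H) = 35
dim = 35^11
= 1225 (after 2 factors)
= 42875 (after 3 factors)
= 1500625 (after 4 factors)
= 52521875 (after 5 factors)
= 1838265625 (after 6 factors)
= 64339296875 (after 7 factors)
= 2251875390625 (after 8 factors)
= 78815638671875 (after 9 factors)
= 2758547353515625 (after 10 factors)
= 96549157373046875 (after 11 factors)
= 96549157373046875

96549157373046875


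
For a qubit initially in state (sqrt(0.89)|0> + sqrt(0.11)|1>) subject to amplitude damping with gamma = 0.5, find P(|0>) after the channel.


For amplitude damping with parameter gamma on state sqrt(a)|0> + sqrt(b)|1>:
alpha^2 = 0.89, beta^2 = 0.11
P(|0>) = alpha^2 + gamma * beta^2
= 0.89 + 0.5 * 0.11
= 0.89 + 0.0550
= 0.9450

0.9450


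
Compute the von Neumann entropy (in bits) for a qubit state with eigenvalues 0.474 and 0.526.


S = -p*log2(p) - (1-p)*log2(1-p)
p = 0.4740, 1-p = 0.5260
= -0.4740 * log2(0.4740) - 0.5260 * log2(0.5260)
= -(-0.5105) - (-0.4875)
= 0.9980

0.9980


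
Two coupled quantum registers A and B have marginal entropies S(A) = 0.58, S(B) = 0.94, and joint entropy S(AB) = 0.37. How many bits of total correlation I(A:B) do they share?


I(A:B) = S(A) + S(B) - S(AB)
= 0.58 + 0.94 - 0.37
= 1.1500

1.1500


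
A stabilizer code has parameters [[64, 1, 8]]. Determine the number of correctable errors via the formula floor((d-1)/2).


Code parameters: [[64, 1, 8]], distance d = 8.
Number of correctable errors = floor((d-1)/2)
= floor((8 - 1)/2)
= floor(7/2)
= 3

3


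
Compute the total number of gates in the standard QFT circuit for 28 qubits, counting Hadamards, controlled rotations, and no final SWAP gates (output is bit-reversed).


Hadamard gates: 28
Controlled rotations: n*(n-1)/2 = 28*27/2 = 378
SWAP gates: 0 (omitted)
Total = 28 + 378
= 406

406


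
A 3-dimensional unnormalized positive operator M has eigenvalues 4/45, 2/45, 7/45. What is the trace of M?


tr(M) = sum of eigenvalues
= 4/45 + 2/45 + 7/45
= 13/45
= 0.2889

0.2889


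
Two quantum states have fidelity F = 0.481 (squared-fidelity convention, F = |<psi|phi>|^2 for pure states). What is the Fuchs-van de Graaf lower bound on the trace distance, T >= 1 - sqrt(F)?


Fuchs-van de Graaf (squared-fidelity convention): 1 - sqrt(F) <= T <= sqrt(1 - F).
Lower bound: T >= 1 - sqrt(F)
sqrt(F) = sqrt(0.481) = 0.6935
T >= 1 - 0.6935
T >= 0.3065

0.3065


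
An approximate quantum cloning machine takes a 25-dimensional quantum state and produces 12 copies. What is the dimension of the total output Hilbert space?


Output space = H^(tensor 12) where dim(H) = 25
dim = 25^12
= 625 (after 2 factors)
= 15625 (after 3 factors)
= 390625 (after 4 factors)
= 9765625 (after 5 factors)
= 244140625 (after 6 factors)
= 6103515625 (after 7 factors)
= 152587890625 (after 8 factors)
= 3814697265625 (after 9 factors)
= 95367431640625 (after 10 factors)
= 2384185791015625 (after 11 factors)
= 59604644775390625 (after 12 factors)
= 59604644775390625

59604644775390625


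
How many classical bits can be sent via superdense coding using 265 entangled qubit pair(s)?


Superdense coding allows 2 classical bits per shared entangled pair.
265 pair(s) -> 2 * 265 = 530 classical bits

530


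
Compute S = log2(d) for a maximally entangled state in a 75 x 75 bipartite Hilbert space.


For a maximally entangled state in d x d:
S = log2(d) = log2(75)
= 6.2288

6.2288


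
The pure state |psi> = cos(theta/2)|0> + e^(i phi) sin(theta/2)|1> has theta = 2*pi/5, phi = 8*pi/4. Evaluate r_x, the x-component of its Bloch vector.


theta = 1.2566, phi = 6.2832
r_x = sin(theta)*cos(phi) = 0.9511 * 1.0000
r_x = 0.9511

0.9511


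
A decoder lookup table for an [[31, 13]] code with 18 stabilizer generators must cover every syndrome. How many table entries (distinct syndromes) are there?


Each stabilizer generator gives a binary (+1 or -1) measurement outcome.
With 18 independent generators:
Total syndromes = 2^18
= 262144

262144


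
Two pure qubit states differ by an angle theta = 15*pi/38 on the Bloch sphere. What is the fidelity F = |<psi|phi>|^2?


For states separated by angle theta on Bloch sphere:
F = cos^2(theta/2)
theta = 15*pi/38 = 1.2401
theta/2 = 0.6201
cos(theta/2) = 0.8138
F = 0.6623

0.6623


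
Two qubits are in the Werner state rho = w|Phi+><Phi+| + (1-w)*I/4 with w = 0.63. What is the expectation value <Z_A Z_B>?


|Phi+> = (|00> + |11>)/sqrt(2)
For the pure Bell state, <Z_A Z_B> = +1 (Bell-state Pauli correlator).
The maximally-mixed part I/4 has tr(I/4 * P tensor P) = 0 for any traceless Pauli P.
So <Z_A Z_B>_rho = w * (+1) + (1 - w) * 0
= 0.63 * (+1)
= 0.6300

0.6300


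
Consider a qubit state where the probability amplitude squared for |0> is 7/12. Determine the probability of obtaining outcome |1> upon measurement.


|alpha|^2 = 7/12 = 0.5833
|beta|^2 = 1 - 7/12 = 5/12 = 0.4167
P(|1>) = |beta|^2 = 0.4167

0.4167


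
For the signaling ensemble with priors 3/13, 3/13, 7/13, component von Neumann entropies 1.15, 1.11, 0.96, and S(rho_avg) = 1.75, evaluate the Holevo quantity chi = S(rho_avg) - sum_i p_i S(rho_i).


chi = S(rho) - sum_i p_i * S(rho_i)
Weighted entropy = 3/13 * 1.15 + 3/13 * 1.11 + 7/13 * 0.96
= 1.0385
chi = 1.75 - 1.0385
= 0.7115

0.7115


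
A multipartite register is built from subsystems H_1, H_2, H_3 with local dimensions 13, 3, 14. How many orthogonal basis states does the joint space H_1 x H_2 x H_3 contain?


dim(H_1 x H_2 x H_3) = 13 * 3 * 14
= 39 * 14
= 546

546


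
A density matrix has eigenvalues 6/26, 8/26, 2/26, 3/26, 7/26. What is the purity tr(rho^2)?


tr(rho^2) = sum of eigenvalues squared
= (6/26)^2 + (8/26)^2 + (2/26)^2 + (3/26)^2 + (7/26)^2
= (36 + 64 + 4 + 9 + 49) / 676
= 162/676
= 0.2396

0.2396


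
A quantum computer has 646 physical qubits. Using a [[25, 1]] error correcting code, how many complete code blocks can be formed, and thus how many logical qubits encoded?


Each code block uses 25 physical qubits for 1 logical qubit(s).
Number of complete blocks = floor(646 / 25) = 25
Logical qubits = 25 * 1
= 25

25


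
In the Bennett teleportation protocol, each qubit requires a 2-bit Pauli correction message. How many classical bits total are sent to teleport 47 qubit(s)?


Quantum teleportation requires 2 classical bits per qubit teleported.
47 qubit(s) -> 2 * 47 = 94 classical bits

94


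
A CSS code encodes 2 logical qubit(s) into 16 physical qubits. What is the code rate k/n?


Code rate R = k/n
= 2/16
= 0.1250

0.1250


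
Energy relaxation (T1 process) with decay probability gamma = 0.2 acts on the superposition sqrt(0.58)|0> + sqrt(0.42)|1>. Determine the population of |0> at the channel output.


For amplitude damping with parameter gamma on state sqrt(a)|0> + sqrt(b)|1>:
alpha^2 = 0.58, beta^2 = 0.42
P(|0>) = alpha^2 + gamma * beta^2
= 0.58 + 0.2 * 0.42
= 0.58 + 0.0840
= 0.6640

0.6640


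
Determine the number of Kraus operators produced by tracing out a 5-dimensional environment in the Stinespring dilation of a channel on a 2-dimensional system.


Tracing out the environment in an orthonormal basis {|i>_E} gives Kraus operators K_i = <i|_E U |0>_E.
Number of Kraus operators = dim(H_env) = d_env
= 5

5


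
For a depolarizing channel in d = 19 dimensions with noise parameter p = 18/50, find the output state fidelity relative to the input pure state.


F = (1-p) + p/d
= (1 - 0.3600) + 0.3600/19
= 0.6400 + 0.0189
= 0.6589

0.6589


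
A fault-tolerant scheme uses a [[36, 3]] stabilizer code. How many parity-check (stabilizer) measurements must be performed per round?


For an [[n,k]] stabilizer code:
Number of stabilizer generators = n - k
= 36 - 3
= 33

33


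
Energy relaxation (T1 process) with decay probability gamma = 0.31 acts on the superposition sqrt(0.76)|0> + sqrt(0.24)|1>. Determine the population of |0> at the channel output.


For amplitude damping with parameter gamma on state sqrt(a)|0> + sqrt(b)|1>:
alpha^2 = 0.76, beta^2 = 0.24
P(|0>) = alpha^2 + gamma * beta^2
= 0.76 + 0.31 * 0.24
= 0.76 + 0.0744
= 0.8344

0.8344


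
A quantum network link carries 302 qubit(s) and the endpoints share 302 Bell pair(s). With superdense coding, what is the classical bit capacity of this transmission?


Superdense coding allows 2 classical bits per shared entangled pair.
302 pair(s) -> 2 * 302 = 604 classical bits

604


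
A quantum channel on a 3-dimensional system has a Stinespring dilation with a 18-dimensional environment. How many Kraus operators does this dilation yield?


Tracing out the environment in an orthonormal basis {|i>_E} gives Kraus operators K_i = <i|_E U |0>_E.
Number of Kraus operators = dim(H_env) = d_env
= 18

18


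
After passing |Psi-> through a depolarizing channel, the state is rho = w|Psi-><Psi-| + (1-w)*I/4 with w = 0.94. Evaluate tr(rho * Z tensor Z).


|Psi-> = (|01> - |10>)/sqrt(2)
For the pure Bell state, <Z_A Z_B> = -1 (Bell-state Pauli correlator).
The maximally-mixed part I/4 has tr(I/4 * P tensor P) = 0 for any traceless Pauli P.
So <Z_A Z_B>_rho = w * (-1) + (1 - w) * 0
= 0.94 * (-1)
= -0.9400

-0.9400


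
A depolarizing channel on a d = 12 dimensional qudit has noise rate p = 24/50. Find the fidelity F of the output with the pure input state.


F = (1-p) + p/d
= (1 - 0.4800) + 0.4800/12
= 0.5200 + 0.0400
= 0.5600

0.5600


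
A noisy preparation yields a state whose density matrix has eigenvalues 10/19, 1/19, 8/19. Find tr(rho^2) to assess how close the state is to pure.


tr(rho^2) = sum of eigenvalues squared
= (10/19)^2 + (1/19)^2 + (8/19)^2
= (100 + 1 + 64) / 361
= 165/361
= 0.4571

0.4571


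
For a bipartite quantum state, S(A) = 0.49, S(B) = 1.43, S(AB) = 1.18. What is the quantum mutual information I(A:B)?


I(A:B) = S(A) + S(B) - S(AB)
= 0.49 + 1.43 - 1.18
= 0.7400

0.7400


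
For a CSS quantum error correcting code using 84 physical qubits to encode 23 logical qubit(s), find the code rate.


Code rate R = k/n
= 23/84
= 0.2738

0.2738


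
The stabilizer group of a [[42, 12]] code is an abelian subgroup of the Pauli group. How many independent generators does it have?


For an [[n,k]] stabilizer code:
Number of stabilizer generators = n - k
= 42 - 12
= 30

30


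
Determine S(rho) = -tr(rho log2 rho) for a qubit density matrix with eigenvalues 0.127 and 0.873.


S = -p*log2(p) - (1-p)*log2(1-p)
p = 0.1270, 1-p = 0.8730
= -0.1270 * log2(0.1270) - 0.8730 * log2(0.8730)
= -(-0.3781) - (-0.1711)
= 0.5492

0.5492


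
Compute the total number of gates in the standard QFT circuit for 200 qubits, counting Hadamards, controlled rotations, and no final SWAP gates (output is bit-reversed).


Hadamard gates: 200
Controlled rotations: n*(n-1)/2 = 200*199/2 = 19900
SWAP gates: 0 (omitted)
Total = 200 + 19900
= 20100

20100


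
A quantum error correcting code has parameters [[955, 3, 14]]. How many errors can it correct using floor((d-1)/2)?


Code parameters: [[955, 3, 14]], distance d = 14.
Number of correctable errors = floor((d-1)/2)
= floor((14 - 1)/2)
= floor(13/2)
= 6

6


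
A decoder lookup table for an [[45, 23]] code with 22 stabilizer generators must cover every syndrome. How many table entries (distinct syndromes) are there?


Each stabilizer generator gives a binary (+1 or -1) measurement outcome.
With 22 independent generators:
Total syndromes = 2^22
= 4194304

4194304


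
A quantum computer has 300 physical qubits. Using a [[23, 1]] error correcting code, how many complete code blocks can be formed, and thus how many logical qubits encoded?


Each code block uses 23 physical qubits for 1 logical qubit(s).
Number of complete blocks = floor(300 / 23) = 13
Logical qubits = 13 * 1
= 13

13


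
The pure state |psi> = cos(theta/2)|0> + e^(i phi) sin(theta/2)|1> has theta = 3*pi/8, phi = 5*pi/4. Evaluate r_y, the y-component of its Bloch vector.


theta = 1.1781, phi = 3.9270
r_y = sin(theta)*sin(phi) = 0.9239 * -0.7071
r_y = -0.6533

-0.6533


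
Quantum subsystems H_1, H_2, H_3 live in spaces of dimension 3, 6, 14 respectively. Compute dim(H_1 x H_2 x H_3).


dim(H_1 x H_2 x H_3) = 3 * 6 * 14
= 18 * 14
= 252

252


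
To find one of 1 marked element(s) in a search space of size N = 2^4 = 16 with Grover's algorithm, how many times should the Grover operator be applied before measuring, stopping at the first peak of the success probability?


After j Grover iterations the success probability is P(j) = sin^2((2j+1)*theta), where sin(theta) = sqrt(k/N).
N = 2^4 = 16, k = 1
sin(theta) = sqrt(k/N) = 0.25
theta = arcsin(sqrt(k/N)) = 0.2526802551 rad
P(j) reaches its first maximum when (2j+1)*theta is as close as possible to pi/2, i.e. j = round(pi/(4*theta) - 1/2).
pi/(4*theta) - 1/2 = 2.6083
(For comparison, the common estimate pi/4 * sqrt(N/k) = 3.1416; the exact maximiser is used here.)
Optimal iterations = 3

3


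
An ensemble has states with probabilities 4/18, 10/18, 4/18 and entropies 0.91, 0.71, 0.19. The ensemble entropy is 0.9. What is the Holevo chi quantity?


chi = S(rho) - sum_i p_i * S(rho_i)
Weighted entropy = 4/18 * 0.91 + 10/18 * 0.71 + 4/18 * 0.19
= 0.6389
chi = 0.9 - 0.6389
= 0.2611

0.2611


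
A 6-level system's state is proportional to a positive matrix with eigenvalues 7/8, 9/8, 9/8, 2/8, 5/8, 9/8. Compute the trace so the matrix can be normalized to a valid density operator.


tr(M) = sum of eigenvalues
= 7/8 + 9/8 + 9/8 + 2/8 + 5/8 + 9/8
= 41/8
= 5.1250

5.1250


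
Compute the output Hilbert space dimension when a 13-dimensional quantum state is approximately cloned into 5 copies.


Output space = H^(tensor 5) where dim(H) = 13
dim = 13^5
= 169 (after 2 factors)
= 2197 (after 3 factors)
= 28561 (after 4 factors)
= 371293 (after 5 factors)
= 371293

371293


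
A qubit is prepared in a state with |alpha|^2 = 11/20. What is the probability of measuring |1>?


|alpha|^2 = 11/20 = 0.5500
|beta|^2 = 1 - 11/20 = 9/20 = 0.4500
P(|1>) = |beta|^2 = 0.4500

0.4500


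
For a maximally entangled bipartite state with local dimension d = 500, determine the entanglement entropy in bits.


For a maximally entangled state in d x d:
S = log2(d) = log2(500)
= 8.9658

8.9658


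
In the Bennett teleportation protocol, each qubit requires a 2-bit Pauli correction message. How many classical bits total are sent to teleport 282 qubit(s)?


Quantum teleportation requires 2 classical bits per qubit teleported.
282 qubit(s) -> 2 * 282 = 564 classical bits

564


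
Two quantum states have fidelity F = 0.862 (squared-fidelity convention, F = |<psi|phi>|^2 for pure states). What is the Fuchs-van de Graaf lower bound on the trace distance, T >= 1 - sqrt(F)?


Fuchs-van de Graaf (squared-fidelity convention): 1 - sqrt(F) <= T <= sqrt(1 - F).
Lower bound: T >= 1 - sqrt(F)
sqrt(F) = sqrt(0.862) = 0.9284
T >= 1 - 0.9284
T >= 0.0716

0.0716


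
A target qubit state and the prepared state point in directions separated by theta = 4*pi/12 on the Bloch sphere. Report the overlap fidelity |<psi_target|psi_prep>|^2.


For states separated by angle theta on Bloch sphere:
F = cos^2(theta/2)
theta = 4*pi/12 = 1.0472
theta/2 = 0.5236
cos(theta/2) = 0.8660
F = 0.7500

0.7500


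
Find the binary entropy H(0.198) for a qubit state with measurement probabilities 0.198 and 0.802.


S = -p*log2(p) - (1-p)*log2(1-p)
p = 0.1980, 1-p = 0.8020
= -0.1980 * log2(0.1980) - 0.8020 * log2(0.8020)
= -(-0.4626) - (-0.2553)
= 0.7179

0.7179


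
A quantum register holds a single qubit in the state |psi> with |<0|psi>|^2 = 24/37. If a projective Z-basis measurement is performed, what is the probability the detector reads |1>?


|alpha|^2 = 24/37 = 0.6486
|beta|^2 = 1 - 24/37 = 13/37 = 0.3514
P(|1>) = |beta|^2 = 0.3514

0.3514


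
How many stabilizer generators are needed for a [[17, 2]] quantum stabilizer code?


For an [[n,k]] stabilizer code:
Number of stabilizer generators = n - k
= 17 - 2
= 15

15


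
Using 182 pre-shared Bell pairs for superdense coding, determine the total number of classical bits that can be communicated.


Superdense coding allows 2 classical bits per shared entangled pair.
182 pair(s) -> 2 * 182 = 364 classical bits

364


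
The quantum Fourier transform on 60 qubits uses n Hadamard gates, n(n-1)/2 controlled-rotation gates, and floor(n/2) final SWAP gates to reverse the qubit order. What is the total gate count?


Hadamard gates: 60
Controlled rotations: n*(n-1)/2 = 60*59/2 = 1770
SWAP gates: floor(n/2) = floor(60/2) = 30
Total = 60 + 1770 + 30
= 1860

1860


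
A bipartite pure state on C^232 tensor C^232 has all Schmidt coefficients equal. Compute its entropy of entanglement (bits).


For a maximally entangled state in d x d:
S = log2(d) = log2(232)
= 7.8580

7.8580


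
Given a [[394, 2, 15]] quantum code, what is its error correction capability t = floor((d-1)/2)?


Code parameters: [[394, 2, 15]], distance d = 15.
Number of correctable errors = floor((d-1)/2)
= floor((15 - 1)/2)
= floor(14/2)
= 7

7


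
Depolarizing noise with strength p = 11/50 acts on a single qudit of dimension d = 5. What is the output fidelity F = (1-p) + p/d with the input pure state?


F = (1-p) + p/d
= (1 - 0.2200) + 0.2200/5
= 0.7800 + 0.0440
= 0.8240

0.8240


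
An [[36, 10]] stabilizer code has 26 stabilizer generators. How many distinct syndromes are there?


Each stabilizer generator gives a binary (+1 or -1) measurement outcome.
With 26 independent generators:
Total syndromes = 2^26
= 67108864

67108864


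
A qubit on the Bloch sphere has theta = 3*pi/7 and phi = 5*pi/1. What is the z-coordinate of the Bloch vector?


theta = 1.3464, phi = 15.7080
r_z = cos(theta) = 0.2225

0.2225


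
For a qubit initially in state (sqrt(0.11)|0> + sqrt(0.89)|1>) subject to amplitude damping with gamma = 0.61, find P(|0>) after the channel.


For amplitude damping with parameter gamma on state sqrt(a)|0> + sqrt(b)|1>:
alpha^2 = 0.11, beta^2 = 0.89
P(|0>) = alpha^2 + gamma * beta^2
= 0.11 + 0.61 * 0.89
= 0.11 + 0.5429
= 0.6529

0.6529


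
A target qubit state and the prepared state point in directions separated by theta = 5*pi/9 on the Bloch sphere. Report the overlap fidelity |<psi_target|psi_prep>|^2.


For states separated by angle theta on Bloch sphere:
F = cos^2(theta/2)
theta = 5*pi/9 = 1.7453
theta/2 = 0.8727
cos(theta/2) = 0.6428
F = 0.4132

0.4132


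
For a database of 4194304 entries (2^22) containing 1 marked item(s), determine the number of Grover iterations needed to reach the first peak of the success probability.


After j Grover iterations the success probability is P(j) = sin^2((2j+1)*theta), where sin(theta) = sqrt(k/N).
N = 2^22 = 4194304, k = 1
sin(theta) = sqrt(k/N) = 0.00048828125
theta = arcsin(sqrt(k/N)) = 0.0004882812694 rad
P(j) reaches its first maximum when (2j+1)*theta is as close as possible to pi/2, i.e. j = round(pi/(4*theta) - 1/2).
pi/(4*theta) - 1/2 = 1607.9954
(For comparison, the common estimate pi/4 * sqrt(N/k) = 1608.4954; the exact maximiser is used here.)
Optimal iterations = 1608

1608


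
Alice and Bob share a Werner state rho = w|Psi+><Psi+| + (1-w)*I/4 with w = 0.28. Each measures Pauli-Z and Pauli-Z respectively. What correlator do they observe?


|Psi+> = (|01> + |10>)/sqrt(2)
For the pure Bell state, <Z_A Z_B> = -1 (Bell-state Pauli correlator).
The maximally-mixed part I/4 has tr(I/4 * P tensor P) = 0 for any traceless Pauli P.
So <Z_A Z_B>_rho = w * (-1) + (1 - w) * 0
= 0.28 * (-1)
= -0.2800

-0.2800


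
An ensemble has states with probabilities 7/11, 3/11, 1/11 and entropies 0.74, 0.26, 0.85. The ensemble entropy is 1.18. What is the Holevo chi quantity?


chi = S(rho) - sum_i p_i * S(rho_i)
Weighted entropy = 7/11 * 0.74 + 3/11 * 0.26 + 1/11 * 0.85
= 0.6191
chi = 1.18 - 0.6191
= 0.5609

0.5609


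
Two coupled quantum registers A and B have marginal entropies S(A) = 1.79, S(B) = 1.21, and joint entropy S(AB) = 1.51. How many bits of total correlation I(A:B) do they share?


I(A:B) = S(A) + S(B) - S(AB)
= 1.79 + 1.21 - 1.51
= 1.4900

1.4900


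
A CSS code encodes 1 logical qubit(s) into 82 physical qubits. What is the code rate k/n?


Code rate R = k/n
= 1/82
= 0.0122

0.0122


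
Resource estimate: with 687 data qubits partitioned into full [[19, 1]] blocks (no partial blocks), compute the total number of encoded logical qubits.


Each code block uses 19 physical qubits for 1 logical qubit(s).
Number of complete blocks = floor(687 / 19) = 36
Logical qubits = 36 * 1
= 36

36


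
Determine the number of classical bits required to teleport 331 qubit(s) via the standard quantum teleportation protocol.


Quantum teleportation requires 2 classical bits per qubit teleported.
331 qubit(s) -> 2 * 331 = 662 classical bits

662


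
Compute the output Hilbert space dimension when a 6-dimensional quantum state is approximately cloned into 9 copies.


Output space = H^(tensor 9) where dim(H) = 6
dim = 6^9
= 36 (after 2 factors)
= 216 (after 3 factors)
= 1296 (after 4 factors)
= 7776 (after 5 factors)
= 46656 (after 6 factors)
= 279936 (after 7 factors)
= 1679616 (after 8 factors)
= 10077696 (after 9 factors)
= 10077696

10077696


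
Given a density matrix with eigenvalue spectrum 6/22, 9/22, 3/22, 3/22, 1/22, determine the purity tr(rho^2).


tr(rho^2) = sum of eigenvalues squared
= (6/22)^2 + (9/22)^2 + (3/22)^2 + (3/22)^2 + (1/22)^2
= (36 + 81 + 9 + 9 + 1) / 484
= 136/484
= 0.2810

0.2810


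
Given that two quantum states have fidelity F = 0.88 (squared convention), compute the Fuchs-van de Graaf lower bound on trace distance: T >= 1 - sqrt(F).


Fuchs-van de Graaf (squared-fidelity convention): 1 - sqrt(F) <= T <= sqrt(1 - F).
Lower bound: T >= 1 - sqrt(F)
sqrt(F) = sqrt(0.88) = 0.9381
T >= 1 - 0.9381
T >= 0.0619

0.0619


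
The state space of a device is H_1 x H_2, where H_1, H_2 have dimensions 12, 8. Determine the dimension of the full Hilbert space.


dim(H_1 x H_2) = 12 * 8
= 96

96


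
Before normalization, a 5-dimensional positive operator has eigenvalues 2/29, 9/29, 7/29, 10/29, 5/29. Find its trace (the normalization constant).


tr(M) = sum of eigenvalues
= 2/29 + 9/29 + 7/29 + 10/29 + 5/29
= 33/29
= 1.1379

1.1379


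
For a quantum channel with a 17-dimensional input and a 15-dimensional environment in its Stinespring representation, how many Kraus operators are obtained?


Tracing out the environment in an orthonormal basis {|i>_E} gives Kraus operators K_i = <i|_E U |0>_E.
Number of Kraus operators = dim(H_env) = d_env
= 15

15


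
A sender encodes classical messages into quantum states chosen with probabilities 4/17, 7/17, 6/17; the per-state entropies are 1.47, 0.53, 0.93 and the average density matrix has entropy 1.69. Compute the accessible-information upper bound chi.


chi = S(rho) - sum_i p_i * S(rho_i)
Weighted entropy = 4/17 * 1.47 + 7/17 * 0.53 + 6/17 * 0.93
= 0.8924
chi = 1.69 - 0.8924
= 0.7976

0.7976


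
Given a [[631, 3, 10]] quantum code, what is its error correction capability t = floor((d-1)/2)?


Code parameters: [[631, 3, 10]], distance d = 10.
Number of correctable errors = floor((d-1)/2)
= floor((10 - 1)/2)
= floor(9/2)
= 4

4


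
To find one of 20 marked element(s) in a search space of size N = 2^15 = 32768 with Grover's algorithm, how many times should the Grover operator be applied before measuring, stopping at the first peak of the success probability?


After j Grover iterations the success probability is P(j) = sin^2((2j+1)*theta), where sin(theta) = sqrt(k/N).
N = 2^15 = 32768, k = 20
sin(theta) = sqrt(k/N) = 0.02470529422
theta = arcsin(sqrt(k/N)) = 0.02470780806 rad
P(j) reaches its first maximum when (2j+1)*theta is as close as possible to pi/2, i.e. j = round(pi/(4*theta) - 1/2).
pi/(4*theta) - 1/2 = 31.2874
(For comparison, the common estimate pi/4 * sqrt(N/k) = 31.7907; the exact maximiser is used here.)
Optimal iterations = 31

31


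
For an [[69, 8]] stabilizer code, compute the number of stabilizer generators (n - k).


For an [[n,k]] stabilizer code:
Number of stabilizer generators = n - k
= 69 - 8
= 61

61


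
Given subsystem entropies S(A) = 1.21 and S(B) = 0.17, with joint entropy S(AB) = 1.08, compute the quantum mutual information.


I(A:B) = S(A) + S(B) - S(AB)
= 1.21 + 0.17 - 1.08
= 0.3000

0.3000


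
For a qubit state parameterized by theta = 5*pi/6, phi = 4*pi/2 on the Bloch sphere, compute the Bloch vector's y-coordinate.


theta = 2.6180, phi = 6.2832
r_y = sin(theta)*sin(phi) = 0.5000 * 0.0000
r_y = 0.0000

0.0000


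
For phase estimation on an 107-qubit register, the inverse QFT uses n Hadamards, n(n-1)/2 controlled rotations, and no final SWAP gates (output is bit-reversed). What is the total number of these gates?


Hadamard gates: 107
Controlled rotations: n*(n-1)/2 = 107*106/2 = 5671
SWAP gates: 0 (omitted)
Total = 107 + 5671
= 5778

5778


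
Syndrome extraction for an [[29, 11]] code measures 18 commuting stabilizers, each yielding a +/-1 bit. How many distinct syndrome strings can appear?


Each stabilizer generator gives a binary (+1 or -1) measurement outcome.
With 18 independent generators:
Total syndromes = 2^18
= 262144

262144


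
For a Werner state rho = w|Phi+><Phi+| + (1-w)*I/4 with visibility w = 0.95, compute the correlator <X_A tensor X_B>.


|Phi+> = (|00> + |11>)/sqrt(2)
For the pure Bell state, <X_A X_B> = +1 (Bell-state Pauli correlator).
The maximally-mixed part I/4 has tr(I/4 * P tensor P) = 0 for any traceless Pauli P.
So <X_A X_B>_rho = w * (+1) + (1 - w) * 0
= 0.95 * (+1)
= 0.9500

0.9500


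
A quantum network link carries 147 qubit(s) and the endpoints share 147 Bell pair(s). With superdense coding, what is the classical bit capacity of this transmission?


Superdense coding allows 2 classical bits per shared entangled pair.
147 pair(s) -> 2 * 147 = 294 classical bits

294


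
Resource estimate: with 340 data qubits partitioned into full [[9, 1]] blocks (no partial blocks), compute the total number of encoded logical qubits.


Each code block uses 9 physical qubits for 1 logical qubit(s).
Number of complete blocks = floor(340 / 9) = 37
Logical qubits = 37 * 1
= 37

37


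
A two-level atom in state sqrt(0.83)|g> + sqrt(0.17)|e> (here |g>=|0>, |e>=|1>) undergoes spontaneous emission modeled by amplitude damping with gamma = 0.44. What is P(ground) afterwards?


For amplitude damping with parameter gamma on state sqrt(a)|0> + sqrt(b)|1>:
alpha^2 = 0.83, beta^2 = 0.17
P(|0>) = alpha^2 + gamma * beta^2
= 0.83 + 0.44 * 0.17
= 0.83 + 0.0748
= 0.9048

0.9048


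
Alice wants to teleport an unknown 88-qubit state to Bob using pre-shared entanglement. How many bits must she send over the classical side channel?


Quantum teleportation requires 2 classical bits per qubit teleported.
88 qubit(s) -> 2 * 88 = 176 classical bits

176


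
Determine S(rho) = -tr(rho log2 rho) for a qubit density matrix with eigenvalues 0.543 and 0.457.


S = -p*log2(p) - (1-p)*log2(1-p)
p = 0.5430, 1-p = 0.4570
= -0.5430 * log2(0.5430) - 0.4570 * log2(0.4570)
= -(-0.4784) - (-0.5163)
= 0.9947

0.9947


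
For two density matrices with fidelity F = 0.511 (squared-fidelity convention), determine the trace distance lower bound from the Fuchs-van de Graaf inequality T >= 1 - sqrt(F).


Fuchs-van de Graaf (squared-fidelity convention): 1 - sqrt(F) <= T <= sqrt(1 - F).
Lower bound: T >= 1 - sqrt(F)
sqrt(F) = sqrt(0.511) = 0.7148
T >= 1 - 0.7148
T >= 0.2852

0.2852


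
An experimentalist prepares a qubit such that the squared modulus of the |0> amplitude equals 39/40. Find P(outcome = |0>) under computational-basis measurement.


|alpha|^2 = 39/40 = 0.9750
|beta|^2 = 1 - 39/40 = 1/40 = 0.0250
P(|0>) = |alpha|^2 = 0.9750

0.9750


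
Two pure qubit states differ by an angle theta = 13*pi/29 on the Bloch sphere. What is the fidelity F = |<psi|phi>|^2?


For states separated by angle theta on Bloch sphere:
F = cos^2(theta/2)
theta = 13*pi/29 = 1.4083
theta/2 = 0.7042
cos(theta/2) = 0.7622
F = 0.5809

0.5809


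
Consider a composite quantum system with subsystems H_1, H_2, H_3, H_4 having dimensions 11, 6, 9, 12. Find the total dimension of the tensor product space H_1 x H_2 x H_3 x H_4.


dim(H_1 x H_2 x H_3 x H_4) = 11 * 6 * 9 * 12
= 66 * 9 * 12
= 594 * 12
= 7128

7128


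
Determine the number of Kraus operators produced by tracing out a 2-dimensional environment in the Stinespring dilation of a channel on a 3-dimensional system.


Tracing out the environment in an orthonormal basis {|i>_E} gives Kraus operators K_i = <i|_E U |0>_E.
Number of Kraus operators = dim(H_env) = d_env
= 2

2


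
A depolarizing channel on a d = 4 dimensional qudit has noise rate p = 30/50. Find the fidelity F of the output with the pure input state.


F = (1-p) + p/d
= (1 - 0.6000) + 0.6000/4
= 0.4000 + 0.1500
= 0.5500

0.5500


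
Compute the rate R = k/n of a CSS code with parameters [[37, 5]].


Code rate R = k/n
= 5/37
= 0.1351

0.1351


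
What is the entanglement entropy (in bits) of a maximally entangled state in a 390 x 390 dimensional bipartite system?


For a maximally entangled state in d x d:
S = log2(d) = log2(390)
= 8.6073

8.6073


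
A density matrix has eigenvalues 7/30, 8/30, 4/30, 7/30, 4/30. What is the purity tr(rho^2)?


tr(rho^2) = sum of eigenvalues squared
= (7/30)^2 + (8/30)^2 + (4/30)^2 + (7/30)^2 + (4/30)^2
= (49 + 64 + 16 + 49 + 16) / 900
= 194/900
= 0.2156

0.2156


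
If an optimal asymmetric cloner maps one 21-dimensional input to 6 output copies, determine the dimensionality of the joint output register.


Output space = H^(tensor 6) where dim(H) = 21
dim = 21^6
= 441 (after 2 factors)
= 9261 (after 3 factors)
= 194481 (after 4 factors)
= 4084101 (after 5 factors)
= 85766121 (after 6 factors)
= 85766121

85766121


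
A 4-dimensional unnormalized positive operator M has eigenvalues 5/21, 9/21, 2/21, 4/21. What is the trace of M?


tr(M) = sum of eigenvalues
= 5/21 + 9/21 + 2/21 + 4/21
= 20/21
= 0.9524

0.9524


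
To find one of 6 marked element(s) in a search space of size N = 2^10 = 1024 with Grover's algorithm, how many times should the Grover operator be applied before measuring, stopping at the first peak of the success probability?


After j Grover iterations the success probability is P(j) = sin^2((2j+1)*theta), where sin(theta) = sqrt(k/N).
N = 2^10 = 1024, k = 6
sin(theta) = sqrt(k/N) = 0.07654655446
theta = arcsin(sqrt(k/N)) = 0.07662150475 rad
P(j) reaches its first maximum when (2j+1)*theta is as close as possible to pi/2, i.e. j = round(pi/(4*theta) - 1/2).
pi/(4*theta) - 1/2 = 9.7504
(For comparison, the common estimate pi/4 * sqrt(N/k) = 10.2604; the exact maximiser is used here.)
Optimal iterations = 10

10


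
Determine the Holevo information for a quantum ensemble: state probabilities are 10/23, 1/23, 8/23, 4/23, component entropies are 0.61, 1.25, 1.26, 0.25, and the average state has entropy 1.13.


chi = S(rho) - sum_i p_i * S(rho_i)
Weighted entropy = 10/23 * 0.61 + 1/23 * 1.25 + 8/23 * 1.26 + 4/23 * 0.25
= 0.8013
chi = 1.13 - 0.8013
= 0.3287

0.3287


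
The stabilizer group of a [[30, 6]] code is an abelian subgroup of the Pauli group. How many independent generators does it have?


For an [[n,k]] stabilizer code:
Number of stabilizer generators = n - k
= 30 - 6
= 24

24


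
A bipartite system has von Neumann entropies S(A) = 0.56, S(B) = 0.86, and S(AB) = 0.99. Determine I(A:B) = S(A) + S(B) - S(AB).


I(A:B) = S(A) + S(B) - S(AB)
= 0.56 + 0.86 - 0.99
= 0.4300

0.4300


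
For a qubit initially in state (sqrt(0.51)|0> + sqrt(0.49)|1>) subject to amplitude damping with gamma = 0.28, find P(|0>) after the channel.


For amplitude damping with parameter gamma on state sqrt(a)|0> + sqrt(b)|1>:
alpha^2 = 0.51, beta^2 = 0.49
P(|0>) = alpha^2 + gamma * beta^2
= 0.51 + 0.28 * 0.49
= 0.51 + 0.1372
= 0.6472

0.6472


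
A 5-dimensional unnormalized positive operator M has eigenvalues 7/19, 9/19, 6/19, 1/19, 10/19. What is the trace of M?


tr(M) = sum of eigenvalues
= 7/19 + 9/19 + 6/19 + 1/19 + 10/19
= 33/19
= 1.7368

1.7368


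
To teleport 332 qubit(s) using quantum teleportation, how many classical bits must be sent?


Quantum teleportation requires 2 classical bits per qubit teleported.
332 qubit(s) -> 2 * 332 = 664 classical bits

664


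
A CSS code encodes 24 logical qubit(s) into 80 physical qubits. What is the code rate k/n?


Code rate R = k/n
= 24/80
= 0.3000

0.3000


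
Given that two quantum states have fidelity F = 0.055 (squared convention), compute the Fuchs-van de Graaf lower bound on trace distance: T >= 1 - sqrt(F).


Fuchs-van de Graaf (squared-fidelity convention): 1 - sqrt(F) <= T <= sqrt(1 - F).
Lower bound: T >= 1 - sqrt(F)
sqrt(F) = sqrt(0.055) = 0.2345
T >= 1 - 0.2345
T >= 0.7655

0.7655


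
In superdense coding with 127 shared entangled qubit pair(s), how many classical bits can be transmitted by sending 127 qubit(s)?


Superdense coding allows 2 classical bits per shared entangled pair.
127 pair(s) -> 2 * 127 = 254 classical bits

254


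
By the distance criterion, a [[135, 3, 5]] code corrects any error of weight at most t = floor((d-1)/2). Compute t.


Code parameters: [[135, 3, 5]], distance d = 5.
Number of correctable errors = floor((d-1)/2)
= floor((5 - 1)/2)
= floor(4/2)
= 2

2


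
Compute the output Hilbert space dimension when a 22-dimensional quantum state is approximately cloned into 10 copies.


Output space = H^(tensor 10) where dim(H) = 22
dim = 22^10
= 484 (after 2 factors)
= 10648 (after 3 factors)
= 234256 (after 4 factors)
= 5153632 (after 5 factors)
= 113379904 (after 6 factors)
= 2494357888 (after 7 factors)
= 54875873536 (after 8 factors)
= 1207269217792 (after 9 factors)
= 26559922791424 (after 10 factors)
= 26559922791424

26559922791424


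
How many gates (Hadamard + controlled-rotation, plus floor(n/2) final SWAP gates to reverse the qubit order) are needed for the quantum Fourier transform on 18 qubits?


Hadamard gates: 18
Controlled rotations: n*(n-1)/2 = 18*17/2 = 153
SWAP gates: floor(n/2) = floor(18/2) = 9
Total = 18 + 153 + 9
= 180

180


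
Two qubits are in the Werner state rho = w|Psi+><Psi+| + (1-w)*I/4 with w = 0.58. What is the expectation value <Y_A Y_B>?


|Psi+> = (|01> + |10>)/sqrt(2)
For the pure Bell state, <Y_A Y_B> = +1 (Bell-state Pauli correlator).
The maximally-mixed part I/4 has tr(I/4 * P tensor P) = 0 for any traceless Pauli P.
So <Y_A Y_B>_rho = w * (+1) + (1 - w) * 0
= 0.58 * (+1)
= 0.5800

0.5800


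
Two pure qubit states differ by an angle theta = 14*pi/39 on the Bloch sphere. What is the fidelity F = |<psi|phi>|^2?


For states separated by angle theta on Bloch sphere:
F = cos^2(theta/2)
theta = 14*pi/39 = 1.1278
theta/2 = 0.5639
cos(theta/2) = 0.8452
F = 0.7143

0.7143


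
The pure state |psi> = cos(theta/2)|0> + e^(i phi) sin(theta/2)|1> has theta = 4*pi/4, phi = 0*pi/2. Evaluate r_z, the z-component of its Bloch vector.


theta = 3.1416, phi = 0.0000
r_z = cos(theta) = -1.0000

-1.0000


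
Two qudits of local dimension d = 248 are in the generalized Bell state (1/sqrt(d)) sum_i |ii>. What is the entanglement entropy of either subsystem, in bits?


For a maximally entangled state in d x d:
S = log2(d) = log2(248)
= 7.9542

7.9542
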